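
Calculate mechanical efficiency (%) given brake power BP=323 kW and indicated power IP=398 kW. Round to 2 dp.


eta_mech = (BP / IP) * 100
Ratio = 323 / 398 = 0.8116
eta_mech = 0.8116 * 100 = 81.16%


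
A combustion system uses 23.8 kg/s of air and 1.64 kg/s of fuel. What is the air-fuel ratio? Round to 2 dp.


AFR = m_air / m_fuel
AFR = 23.8 / 1.64 = 14.51


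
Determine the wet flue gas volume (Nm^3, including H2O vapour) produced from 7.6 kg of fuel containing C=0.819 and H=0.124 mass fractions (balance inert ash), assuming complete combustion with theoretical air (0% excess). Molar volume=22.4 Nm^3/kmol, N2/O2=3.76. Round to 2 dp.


Per kg fuel: CO2 = (C/12 kmol)*22.4 = (0.819/12)*22.4 = 1.52880 Nm^3
Per kg fuel: H2O = (H/2 kmol)*22.4 = (0.124/2)*22.4 = 1.38880 Nm^3
O2 needed per kg fuel = C/12 + H/4 = 0.819/12 + 0.124/4 = 0.09925000 kmol
Per kg fuel: N2 = O2*3.76*22.4 = 0.09925000*3.76*22.4 = 8.35923 Nm^3
Total per kg = 1.52880 + 1.38880 + 8.35923 = 11.27683 Nm^3
Total = 11.27683 * 7.6 = 85.70 Nm^3


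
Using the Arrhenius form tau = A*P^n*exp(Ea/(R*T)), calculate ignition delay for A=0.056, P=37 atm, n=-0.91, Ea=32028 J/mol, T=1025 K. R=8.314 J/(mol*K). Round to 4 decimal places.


tau = A * P^n * exp(Ea/(R*T))
P^n = 37^(-0.91) = 0.03740558
Ea/(R*T) = 32028/(8.314*1025) = 3.758339
exp(Ea/(R*T)) = 42.877142
tau = 0.056 * 0.03740558 * 42.877142 = 0.0898 ms


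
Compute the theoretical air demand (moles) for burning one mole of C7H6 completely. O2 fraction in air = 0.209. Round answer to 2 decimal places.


Balanced combustion: C7H6 + 8.5 O2 -> 7 CO2 + 3 H2O
O2 needed = C + H/4 = 7 + 6/4 = 8.50 moles
Air moles = O2 / 0.209 = 8.50 / 0.209 = 40.67 moles air


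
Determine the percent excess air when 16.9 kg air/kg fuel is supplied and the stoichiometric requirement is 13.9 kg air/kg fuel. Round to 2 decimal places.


Excess air = actual - stoichiometric = 16.9 - 13.9 = 3.00 kg/kg fuel
Excess air % = (excess / stoich) * 100 = (3.00 / 13.9) * 100 = 21.58%


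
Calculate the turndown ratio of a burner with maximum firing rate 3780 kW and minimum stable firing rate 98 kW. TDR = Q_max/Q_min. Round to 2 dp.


TDR = Q_max / Q_min
TDR = 3780 / 98 = 38.57


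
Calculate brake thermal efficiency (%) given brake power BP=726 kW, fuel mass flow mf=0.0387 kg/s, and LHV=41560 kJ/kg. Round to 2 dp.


eta_BTE = (BP / (mf * LHV)) * 100
Denominator = 0.0387 * 41560 = 1608.3720 kW
eta_BTE = (726 / 1608.3720) * 100 = 45.14%


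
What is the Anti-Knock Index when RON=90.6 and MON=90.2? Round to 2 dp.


AKI = (RON + MON) / 2
AKI = (90.6 + 90.2) / 2
AKI = 180.8 / 2 = 90.40


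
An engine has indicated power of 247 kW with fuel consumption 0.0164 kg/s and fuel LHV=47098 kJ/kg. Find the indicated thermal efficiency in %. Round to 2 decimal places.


eta_ith = (IP / (mf * LHV)) * 100
Denominator = 0.0164 * 47098 = 772.4072 kW
eta_ith = (247 / 772.4072) * 100 = 31.98%


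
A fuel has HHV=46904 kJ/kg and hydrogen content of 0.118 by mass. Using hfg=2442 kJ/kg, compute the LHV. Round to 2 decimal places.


LHV = HHV - hfg * 9 * H
Water correction = 2442 * 9 * 0.118 = 2593.404 kJ/kg
LHV = 46904 - 2593.404 = 44310.60 kJ/kg


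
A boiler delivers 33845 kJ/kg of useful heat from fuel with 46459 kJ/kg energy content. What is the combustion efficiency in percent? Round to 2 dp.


Efficiency = (Q_useful / Q_fuel) * 100
Efficiency = (33845 / 46459) * 100
Efficiency = 0.7285 * 100 = 72.85%


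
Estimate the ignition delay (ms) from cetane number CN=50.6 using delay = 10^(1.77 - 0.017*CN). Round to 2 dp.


delay = 10^(1.77 - 0.017*CN)
Exponent = 1.77 - 0.017*50.6 = 0.9098
delay = 10^0.9098 = 8.12 ms


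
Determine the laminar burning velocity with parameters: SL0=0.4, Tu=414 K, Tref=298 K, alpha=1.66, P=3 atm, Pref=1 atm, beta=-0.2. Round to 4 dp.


SL = SL0 * (Tu/Tref)^alpha * (P/Pref)^beta
T ratio = 414/298 = 1.38926174
(T ratio)^alpha = 1.38926174^1.66 = 1.725924
(P/Pref)^beta = 3^(-0.2) = 0.802742
SL = 0.4 * 1.725924 * 0.802742 = 0.5542 m/s


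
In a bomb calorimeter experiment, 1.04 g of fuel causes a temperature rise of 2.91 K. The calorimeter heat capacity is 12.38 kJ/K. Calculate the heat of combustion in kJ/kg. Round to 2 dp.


Hc = C_cal * delta_T / m_fuel
Q_released = 12.38 * 2.91 = 36.0258 kJ
m_fuel = 1.04 g = 1.04/1000 kg = 0.001040 kg
Hc = 36.0258 / 0.001040 = 34640.19 kJ/kg


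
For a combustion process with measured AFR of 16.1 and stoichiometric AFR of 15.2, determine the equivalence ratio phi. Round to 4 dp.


phi = AFR_stoich / AFR_actual
phi = 15.2 / 16.1 = 0.9441


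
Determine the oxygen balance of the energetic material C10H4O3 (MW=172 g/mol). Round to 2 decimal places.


OB = -1600 * (2C + H/2 - O) / MW
Inner = 2*10 + 4/2 - 3 = 19.00
OB = -1600 * 19.00 / 172 = -176.74%


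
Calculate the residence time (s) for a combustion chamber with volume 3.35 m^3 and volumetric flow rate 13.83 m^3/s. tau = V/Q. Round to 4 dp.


tau = V / Q_flow
tau = 3.35 / 13.83 = 0.2422 s


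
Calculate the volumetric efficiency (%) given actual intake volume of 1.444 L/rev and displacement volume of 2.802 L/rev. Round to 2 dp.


eta_v = (V_actual / V_disp) * 100
Ratio = 1.444 / 2.802 = 0.5153
eta_v = 0.5153 * 100 = 51.53%


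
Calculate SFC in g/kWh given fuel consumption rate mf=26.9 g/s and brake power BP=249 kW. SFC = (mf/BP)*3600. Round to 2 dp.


SFC = (mf / BP) * 3600
Rate = 26.9 / 249 = 0.108032 g/(s*kW)
SFC = 0.108032 * 3600 = 388.92 g/kWh


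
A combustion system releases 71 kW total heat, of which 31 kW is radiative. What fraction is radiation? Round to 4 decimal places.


f_rad = Q_rad / Q_total
f_rad = 31 / 71 = 0.4366


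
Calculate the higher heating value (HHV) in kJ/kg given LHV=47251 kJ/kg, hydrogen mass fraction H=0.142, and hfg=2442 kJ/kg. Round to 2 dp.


HHV = LHV + hfg * 9 * H
Water addition = 2442 * 9 * 0.142 = 3120.876 kJ/kg
HHV = 47251 + 3120.876 = 50371.88 kJ/kg


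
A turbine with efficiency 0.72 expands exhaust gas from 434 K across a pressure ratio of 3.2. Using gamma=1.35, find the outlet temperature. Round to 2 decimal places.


T_out = T_in * (1 - eta * (1 - PR^(-(gamma-1)/gamma)))
Exponent = -(1.35-1)/1.35 = -0.25925926
PR^exp = 3.2^(-0.25925926) = 0.73966521
Factor = 1 - 0.72*(1 - 0.73966521) = 0.81255895
T_out = 434 * 0.81255895 = 352.65 K


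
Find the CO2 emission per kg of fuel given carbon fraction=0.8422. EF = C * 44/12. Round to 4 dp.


EF = C_frac * (M_CO2 / M_C)
EF = 0.8422 * (44/12)
EF = 0.8422 * 3.666667 = 3.0881 kg_CO2/kg_fuel


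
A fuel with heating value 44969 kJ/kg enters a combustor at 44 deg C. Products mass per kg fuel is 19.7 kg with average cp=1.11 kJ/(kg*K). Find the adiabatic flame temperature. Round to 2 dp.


T_ad = T_in + Hc / (m_p * cp)
Denominator = 19.7 * 1.11 = 21.8670
Temperature rise = 44969 / 21.8670 = 2056.48 K
T_ad = 44 + 2056.48 = 2100.48 deg C


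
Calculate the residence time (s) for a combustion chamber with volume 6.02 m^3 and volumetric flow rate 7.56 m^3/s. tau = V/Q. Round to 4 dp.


tau = V / Q_flow
tau = 6.02 / 7.56 = 0.7963 s


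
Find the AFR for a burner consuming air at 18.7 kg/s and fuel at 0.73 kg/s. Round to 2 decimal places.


AFR = m_air / m_fuel
AFR = 18.7 / 0.73 = 25.62


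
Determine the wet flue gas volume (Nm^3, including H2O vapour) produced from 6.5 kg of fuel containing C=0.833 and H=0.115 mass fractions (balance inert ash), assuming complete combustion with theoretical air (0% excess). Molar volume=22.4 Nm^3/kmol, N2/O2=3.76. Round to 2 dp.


Per kg fuel: CO2 = (C/12 kmol)*22.4 = (0.833/12)*22.4 = 1.55493 Nm^3
Per kg fuel: H2O = (H/2 kmol)*22.4 = (0.115/2)*22.4 = 1.28800 Nm^3
O2 needed per kg fuel = C/12 + H/4 = 0.833/12 + 0.115/4 = 0.09816667 kmol
Per kg fuel: N2 = O2*3.76*22.4 = 0.09816667*3.76*22.4 = 8.26799 Nm^3
Total per kg = 1.55493 + 1.28800 + 8.26799 = 11.11092 Nm^3
Total = 11.11092 * 6.5 = 72.22 Nm^3


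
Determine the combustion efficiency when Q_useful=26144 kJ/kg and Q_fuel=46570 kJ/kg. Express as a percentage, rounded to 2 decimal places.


Efficiency = (Q_useful / Q_fuel) * 100
Efficiency = (26144 / 46570) * 100
Efficiency = 0.5614 * 100 = 56.14%


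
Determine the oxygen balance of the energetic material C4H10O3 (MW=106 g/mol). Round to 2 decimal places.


OB = -1600 * (2C + H/2 - O) / MW
Inner = 2*4 + 10/2 - 3 = 10.00
OB = -1600 * 10.00 / 106 = -150.94%


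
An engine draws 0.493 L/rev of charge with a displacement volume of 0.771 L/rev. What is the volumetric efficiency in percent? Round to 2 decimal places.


eta_v = (V_actual / V_disp) * 100
Ratio = 0.493 / 0.771 = 0.6394
eta_v = 0.6394 * 100 = 63.94%


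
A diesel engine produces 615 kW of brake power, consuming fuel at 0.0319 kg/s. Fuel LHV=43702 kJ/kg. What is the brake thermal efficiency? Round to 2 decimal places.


eta_BTE = (BP / (mf * LHV)) * 100
Denominator = 0.0319 * 43702 = 1394.0938 kW
eta_BTE = (615 / 1394.0938) * 100 = 44.11%


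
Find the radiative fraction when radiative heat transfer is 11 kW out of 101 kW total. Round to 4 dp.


f_rad = Q_rad / Q_total
f_rad = 11 / 101 = 0.1089


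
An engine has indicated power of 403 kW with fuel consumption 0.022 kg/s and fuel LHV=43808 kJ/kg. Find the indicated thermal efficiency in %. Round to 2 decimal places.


eta_ith = (IP / (mf * LHV)) * 100
Denominator = 0.022 * 43808 = 963.7760 kW
eta_ith = (403 / 963.7760) * 100 = 41.81%


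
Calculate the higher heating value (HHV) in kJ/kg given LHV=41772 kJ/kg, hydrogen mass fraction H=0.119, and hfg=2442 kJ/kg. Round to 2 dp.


HHV = LHV + hfg * 9 * H
Water addition = 2442 * 9 * 0.119 = 2615.382 kJ/kg
HHV = 41772 + 2615.382 = 44387.38 kJ/kg


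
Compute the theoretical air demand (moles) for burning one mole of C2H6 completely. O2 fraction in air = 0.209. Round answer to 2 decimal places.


Balanced combustion: C2H6 + 3.5 O2 -> 2 CO2 + 3 H2O
O2 needed = C + H/4 = 2 + 6/4 = 3.50 moles
Air moles = O2 / 0.209 = 3.50 / 0.209 = 16.75 moles air


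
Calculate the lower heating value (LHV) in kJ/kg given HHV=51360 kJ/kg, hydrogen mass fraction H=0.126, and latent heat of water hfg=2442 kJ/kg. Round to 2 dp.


LHV = HHV - hfg * 9 * H
Water correction = 2442 * 9 * 0.126 = 2769.228 kJ/kg
LHV = 51360 - 2769.228 = 48590.77 kJ/kg


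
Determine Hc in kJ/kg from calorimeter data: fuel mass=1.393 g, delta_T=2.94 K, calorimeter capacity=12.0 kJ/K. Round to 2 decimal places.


Hc = C_cal * delta_T / m_fuel
Q_released = 12.0 * 2.94 = 35.2800 kJ
m_fuel = 1.393 g = 1.393/1000 kg = 0.001393 kg
Hc = 35.2800 / 0.001393 = 25326.63 kJ/kg


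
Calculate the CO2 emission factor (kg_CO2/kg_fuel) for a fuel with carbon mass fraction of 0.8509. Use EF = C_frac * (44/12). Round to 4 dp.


EF = C_frac * (M_CO2 / M_C)
EF = 0.8509 * (44/12)
EF = 0.8509 * 3.666667 = 3.1200 kg_CO2/kg_fuel


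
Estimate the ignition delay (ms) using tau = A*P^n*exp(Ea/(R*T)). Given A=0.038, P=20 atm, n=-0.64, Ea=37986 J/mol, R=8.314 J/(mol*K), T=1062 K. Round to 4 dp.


tau = A * P^n * exp(Ea/(R*T))
P^n = 20^(-0.64) = 0.14700794
Ea/(R*T) = 37986/(8.314*1062) = 4.302184
exp(Ea/(R*T)) = 73.860964
tau = 0.038 * 0.14700794 * 73.860964 = 0.4126 ms


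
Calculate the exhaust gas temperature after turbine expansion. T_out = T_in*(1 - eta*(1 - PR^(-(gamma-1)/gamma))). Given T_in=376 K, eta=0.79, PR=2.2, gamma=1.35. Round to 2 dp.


T_out = T_in * (1 - eta * (1 - PR^(-(gamma-1)/gamma)))
Exponent = -(1.35-1)/1.35 = -0.25925926
PR^exp = 2.2^(-0.25925926) = 0.81512413
Factor = 1 - 0.79*(1 - 0.81512413) = 0.85394806
T_out = 376 * 0.85394806 = 321.08 K


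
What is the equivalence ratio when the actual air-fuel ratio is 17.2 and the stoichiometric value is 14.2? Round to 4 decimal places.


phi = AFR_stoich / AFR_actual
phi = 14.2 / 17.2 = 0.8256


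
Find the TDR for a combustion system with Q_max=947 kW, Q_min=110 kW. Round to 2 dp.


TDR = Q_max / Q_min
TDR = 947 / 110 = 8.61


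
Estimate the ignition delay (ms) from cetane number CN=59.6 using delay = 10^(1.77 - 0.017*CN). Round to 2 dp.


delay = 10^(1.77 - 0.017*CN)
Exponent = 1.77 - 0.017*59.6 = 0.7568
delay = 10^0.7568 = 5.71 ms


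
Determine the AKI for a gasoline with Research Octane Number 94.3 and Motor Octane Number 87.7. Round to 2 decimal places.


AKI = (RON + MON) / 2
AKI = (94.3 + 87.7) / 2
AKI = 182.0 / 2 = 91.00


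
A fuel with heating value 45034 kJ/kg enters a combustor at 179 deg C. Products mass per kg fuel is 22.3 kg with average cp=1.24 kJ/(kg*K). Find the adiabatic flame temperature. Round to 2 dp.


T_ad = T_in + Hc / (m_p * cp)
Denominator = 22.3 * 1.24 = 27.6520
Temperature rise = 45034 / 27.6520 = 1628.60 K
T_ad = 179 + 1628.60 = 1807.60 deg C


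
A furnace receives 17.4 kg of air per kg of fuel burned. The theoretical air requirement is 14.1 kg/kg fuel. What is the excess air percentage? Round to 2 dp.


Excess air = actual - stoichiometric = 17.4 - 14.1 = 3.30 kg/kg fuel
Excess air % = (excess / stoich) * 100 = (3.30 / 14.1) * 100 = 23.40%


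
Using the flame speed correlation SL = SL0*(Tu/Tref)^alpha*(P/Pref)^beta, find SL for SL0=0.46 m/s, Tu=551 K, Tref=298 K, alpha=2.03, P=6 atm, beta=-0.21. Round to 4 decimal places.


SL = SL0 * (Tu/Tref)^alpha * (P/Pref)^beta
T ratio = 551/298 = 1.84899329
(T ratio)^alpha = 1.84899329^2.03 = 3.482401
(P/Pref)^beta = 6^(-0.21) = 0.686417
SL = 0.46 * 3.482401 * 0.686417 = 1.0996 m/s


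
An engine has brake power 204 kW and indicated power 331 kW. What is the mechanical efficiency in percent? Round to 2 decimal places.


eta_mech = (BP / IP) * 100
Ratio = 204 / 331 = 0.6163
eta_mech = 0.6163 * 100 = 61.63%


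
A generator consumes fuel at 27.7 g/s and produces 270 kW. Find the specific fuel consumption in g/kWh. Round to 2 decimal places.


SFC = (mf / BP) * 3600
Rate = 27.7 / 270 = 0.102593 g/(s*kW)
SFC = 0.102593 * 3600 = 369.33 g/kWh


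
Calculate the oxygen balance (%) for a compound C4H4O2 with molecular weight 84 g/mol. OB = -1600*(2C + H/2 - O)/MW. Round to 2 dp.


OB = -1600 * (2C + H/2 - O) / MW
Inner = 2*4 + 4/2 - 2 = 8.00
OB = -1600 * 8.00 / 84 = -152.38%


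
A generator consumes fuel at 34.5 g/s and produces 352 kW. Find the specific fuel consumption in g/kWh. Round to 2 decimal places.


SFC = (mf / BP) * 3600
Rate = 34.5 / 352 = 0.098011 g/(s*kW)
SFC = 0.098011 * 3600 = 352.84 g/kWh


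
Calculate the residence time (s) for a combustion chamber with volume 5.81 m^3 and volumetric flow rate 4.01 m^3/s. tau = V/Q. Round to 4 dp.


tau = V / Q_flow
tau = 5.81 / 4.01 = 1.4489 s


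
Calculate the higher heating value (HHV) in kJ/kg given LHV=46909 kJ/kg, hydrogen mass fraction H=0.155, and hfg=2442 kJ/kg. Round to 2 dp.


HHV = LHV + hfg * 9 * H
Water addition = 2442 * 9 * 0.155 = 3406.590 kJ/kg
HHV = 46909 + 3406.590 = 50315.59 kJ/kg


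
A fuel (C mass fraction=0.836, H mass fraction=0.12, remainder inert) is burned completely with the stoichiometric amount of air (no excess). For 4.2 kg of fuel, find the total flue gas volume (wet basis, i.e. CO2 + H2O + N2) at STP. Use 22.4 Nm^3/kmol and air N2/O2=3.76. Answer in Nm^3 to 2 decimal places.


Per kg fuel: CO2 = (C/12 kmol)*22.4 = (0.836/12)*22.4 = 1.56053 Nm^3
Per kg fuel: H2O = (H/2 kmol)*22.4 = (0.12/2)*22.4 = 1.34400 Nm^3
O2 needed per kg fuel = C/12 + H/4 = 0.836/12 + 0.12/4 = 0.09966667 kmol
Per kg fuel: N2 = O2*3.76*22.4 = 0.09966667*3.76*22.4 = 8.39433 Nm^3
Total per kg = 1.56053 + 1.34400 + 8.39433 = 11.29886 Nm^3
Total = 11.29886 * 4.2 = 47.46 Nm^3


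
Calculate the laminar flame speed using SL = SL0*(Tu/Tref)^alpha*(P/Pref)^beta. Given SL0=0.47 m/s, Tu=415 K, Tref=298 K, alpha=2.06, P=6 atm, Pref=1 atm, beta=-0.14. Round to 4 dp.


SL = SL0 * (Tu/Tref)^alpha * (P/Pref)^beta
T ratio = 415/298 = 1.39261745
(T ratio)^alpha = 1.39261745^2.06 = 1.978306
(P/Pref)^beta = 6^(-0.14) = 0.778142
SL = 0.47 * 1.978306 * 0.778142 = 0.7235 m/s


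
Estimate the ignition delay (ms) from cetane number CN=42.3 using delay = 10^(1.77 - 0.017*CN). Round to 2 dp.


delay = 10^(1.77 - 0.017*CN)
Exponent = 1.77 - 0.017*42.3 = 1.0509
delay = 10^1.0509 = 11.24 ms


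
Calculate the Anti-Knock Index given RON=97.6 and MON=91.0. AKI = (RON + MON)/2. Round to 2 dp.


AKI = (RON + MON) / 2
AKI = (97.6 + 91.0) / 2
AKI = 188.6 / 2 = 94.30


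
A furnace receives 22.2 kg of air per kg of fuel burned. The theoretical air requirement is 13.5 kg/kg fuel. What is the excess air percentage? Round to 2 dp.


Excess air = actual - stoichiometric = 22.2 - 13.5 = 8.70 kg/kg fuel
Excess air % = (excess / stoich) * 100 = (8.70 / 13.5) * 100 = 64.44%


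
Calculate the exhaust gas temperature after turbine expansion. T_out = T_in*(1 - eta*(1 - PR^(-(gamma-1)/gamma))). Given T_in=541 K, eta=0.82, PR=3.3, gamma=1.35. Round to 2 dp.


T_out = T_in * (1 - eta * (1 - PR^(-(gamma-1)/gamma)))
Exponent = -(1.35-1)/1.35 = -0.25925926
PR^exp = 3.3^(-0.25925926) = 0.73378775
Factor = 1 - 0.82*(1 - 0.73378775) = 0.78170596
T_out = 541 * 0.78170596 = 422.90 K


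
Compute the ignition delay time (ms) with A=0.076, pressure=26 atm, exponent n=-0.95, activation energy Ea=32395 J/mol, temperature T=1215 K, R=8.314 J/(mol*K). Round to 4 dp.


tau = A * P^n * exp(Ea/(R*T))
P^n = 26^(-0.95) = 0.04526633
Ea/(R*T) = 32395/(8.314*1215) = 3.206946
exp(Ea/(R*T)) = 24.703533
tau = 0.076 * 0.04526633 * 24.703533 = 0.0850 ms


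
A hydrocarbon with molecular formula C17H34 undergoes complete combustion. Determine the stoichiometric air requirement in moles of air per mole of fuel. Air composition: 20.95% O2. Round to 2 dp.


Balanced combustion: C17H34 + 25.5 O2 -> 17 CO2 + 17 H2O
O2 needed = C + H/4 = 17 + 34/4 = 25.50 moles
Air moles = O2 / 0.2095 = 25.50 / 0.2095 = 121.72 moles air


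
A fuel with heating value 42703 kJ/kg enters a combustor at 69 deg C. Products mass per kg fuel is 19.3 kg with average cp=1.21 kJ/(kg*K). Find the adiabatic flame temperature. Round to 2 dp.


T_ad = T_in + Hc / (m_p * cp)
Denominator = 19.3 * 1.21 = 23.3530
Temperature rise = 42703 / 23.3530 = 1828.59 K
T_ad = 69 + 1828.59 = 1897.59 deg C


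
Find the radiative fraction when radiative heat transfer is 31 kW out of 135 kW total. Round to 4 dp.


f_rad = Q_rad / Q_total
f_rad = 31 / 135 = 0.2296


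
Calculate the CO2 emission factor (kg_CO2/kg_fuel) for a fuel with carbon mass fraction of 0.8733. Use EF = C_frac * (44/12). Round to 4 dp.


EF = C_frac * (M_CO2 / M_C)
EF = 0.8733 * (44/12)
EF = 0.8733 * 3.666667 = 3.2021 kg_CO2/kg_fuel


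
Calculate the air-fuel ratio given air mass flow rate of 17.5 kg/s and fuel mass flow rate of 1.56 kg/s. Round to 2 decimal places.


AFR = m_air / m_fuel
AFR = 17.5 / 1.56 = 11.22


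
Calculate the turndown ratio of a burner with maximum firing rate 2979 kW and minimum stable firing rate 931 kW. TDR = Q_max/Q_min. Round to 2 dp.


TDR = Q_max / Q_min
TDR = 2979 / 931 = 3.20


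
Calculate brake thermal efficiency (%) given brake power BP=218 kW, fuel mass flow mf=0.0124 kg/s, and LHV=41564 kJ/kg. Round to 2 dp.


eta_BTE = (BP / (mf * LHV)) * 100
Denominator = 0.0124 * 41564 = 515.3936 kW
eta_BTE = (218 / 515.3936) * 100 = 42.30%


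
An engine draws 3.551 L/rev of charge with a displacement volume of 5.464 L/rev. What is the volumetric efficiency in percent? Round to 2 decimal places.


eta_v = (V_actual / V_disp) * 100
Ratio = 3.551 / 5.464 = 0.6499
eta_v = 0.6499 * 100 = 64.99%


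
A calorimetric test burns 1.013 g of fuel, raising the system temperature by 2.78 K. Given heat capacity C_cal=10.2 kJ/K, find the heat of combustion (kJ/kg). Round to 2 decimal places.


Hc = C_cal * delta_T / m_fuel
Q_released = 10.2 * 2.78 = 28.3560 kJ
m_fuel = 1.013 g = 1.013/1000 kg = 0.001013 kg
Hc = 28.3560 / 0.001013 = 27992.10 kJ/kg


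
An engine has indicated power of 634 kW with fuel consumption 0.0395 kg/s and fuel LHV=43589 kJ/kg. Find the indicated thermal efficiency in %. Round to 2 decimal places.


eta_ith = (IP / (mf * LHV)) * 100
Denominator = 0.0395 * 43589 = 1721.7655 kW
eta_ith = (634 / 1721.7655) * 100 = 36.82%


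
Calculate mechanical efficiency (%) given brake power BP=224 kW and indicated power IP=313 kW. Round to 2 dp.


eta_mech = (BP / IP) * 100
Ratio = 224 / 313 = 0.7157
eta_mech = 0.7157 * 100 = 71.57%


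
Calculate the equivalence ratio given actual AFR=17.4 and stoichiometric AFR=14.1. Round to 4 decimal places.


phi = AFR_stoich / AFR_actual
phi = 14.1 / 17.4 = 0.8103


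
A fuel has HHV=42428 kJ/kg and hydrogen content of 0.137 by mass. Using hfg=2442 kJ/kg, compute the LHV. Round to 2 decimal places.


LHV = HHV - hfg * 9 * H
Water correction = 2442 * 9 * 0.137 = 3010.986 kJ/kg
LHV = 42428 - 3010.986 = 39417.01 kJ/kg


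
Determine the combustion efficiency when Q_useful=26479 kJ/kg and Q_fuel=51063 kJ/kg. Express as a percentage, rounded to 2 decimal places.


Efficiency = (Q_useful / Q_fuel) * 100
Efficiency = (26479 / 51063) * 100
Efficiency = 0.5186 * 100 = 51.86%


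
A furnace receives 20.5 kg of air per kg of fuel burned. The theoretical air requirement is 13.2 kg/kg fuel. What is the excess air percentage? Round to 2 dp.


Excess air = actual - stoichiometric = 20.5 - 13.2 = 7.30 kg/kg fuel
Excess air % = (excess / stoich) * 100 = (7.30 / 13.2) * 100 = 55.30%


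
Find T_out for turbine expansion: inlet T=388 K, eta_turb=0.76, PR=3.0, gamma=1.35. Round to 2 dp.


T_out = T_in * (1 - eta * (1 - PR^(-(gamma-1)/gamma)))
Exponent = -(1.35-1)/1.35 = -0.25925926
PR^exp = 3.0^(-0.25925926) = 0.75214556
Factor = 1 - 0.76*(1 - 0.75214556) = 0.81163063
T_out = 388 * 0.81163063 = 314.91 K


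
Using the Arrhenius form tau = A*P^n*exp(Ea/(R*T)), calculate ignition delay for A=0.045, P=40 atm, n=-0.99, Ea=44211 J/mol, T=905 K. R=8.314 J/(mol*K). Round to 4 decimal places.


tau = A * P^n * exp(Ea/(R*T))
P^n = 40^(-0.99) = 0.02593944
Ea/(R*T) = 44211/(8.314*905) = 5.875864
exp(Ea/(R*T)) = 356.332416
tau = 0.045 * 0.02593944 * 356.332416 = 0.4159 ms


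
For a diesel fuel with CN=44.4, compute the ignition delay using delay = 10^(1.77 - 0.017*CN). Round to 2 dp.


delay = 10^(1.77 - 0.017*CN)
Exponent = 1.77 - 0.017*44.4 = 1.0152
delay = 10^1.0152 = 10.36 ms


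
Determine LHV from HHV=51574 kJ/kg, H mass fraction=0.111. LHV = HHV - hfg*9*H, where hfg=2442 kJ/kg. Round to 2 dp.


LHV = HHV - hfg * 9 * H
Water correction = 2442 * 9 * 0.111 = 2439.558 kJ/kg
LHV = 51574 - 2439.558 = 49134.44 kJ/kg


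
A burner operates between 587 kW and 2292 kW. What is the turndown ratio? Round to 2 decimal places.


TDR = Q_max / Q_min
TDR = 2292 / 587 = 3.90


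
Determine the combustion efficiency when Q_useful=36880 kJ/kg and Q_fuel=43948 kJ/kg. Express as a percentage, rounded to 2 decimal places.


Efficiency = (Q_useful / Q_fuel) * 100
Efficiency = (36880 / 43948) * 100
Efficiency = 0.8392 * 100 = 83.92%


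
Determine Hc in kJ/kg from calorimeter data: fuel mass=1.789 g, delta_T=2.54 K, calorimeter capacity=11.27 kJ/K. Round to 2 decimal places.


Hc = C_cal * delta_T / m_fuel
Q_released = 11.27 * 2.54 = 28.6258 kJ
m_fuel = 1.789 g = 1.789/1000 kg = 0.001789 kg
Hc = 28.6258 / 0.001789 = 16001.01 kJ/kg


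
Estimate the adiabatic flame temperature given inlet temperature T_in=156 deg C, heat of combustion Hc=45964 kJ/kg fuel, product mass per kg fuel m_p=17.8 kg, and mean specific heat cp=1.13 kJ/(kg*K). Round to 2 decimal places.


T_ad = T_in + Hc / (m_p * cp)
Denominator = 17.8 * 1.13 = 20.1140
Temperature rise = 45964 / 20.1140 = 2285.17 K
T_ad = 156 + 2285.17 = 2441.17 deg C


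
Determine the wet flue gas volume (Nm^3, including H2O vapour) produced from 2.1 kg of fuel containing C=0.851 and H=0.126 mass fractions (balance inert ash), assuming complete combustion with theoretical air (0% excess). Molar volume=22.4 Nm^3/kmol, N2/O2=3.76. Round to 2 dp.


Per kg fuel: CO2 = (C/12 kmol)*22.4 = (0.851/12)*22.4 = 1.58853 Nm^3
Per kg fuel: H2O = (H/2 kmol)*22.4 = (0.126/2)*22.4 = 1.41120 Nm^3
O2 needed per kg fuel = C/12 + H/4 = 0.851/12 + 0.126/4 = 0.10241667 kmol
Per kg fuel: N2 = O2*3.76*22.4 = 0.10241667*3.76*22.4 = 8.62594 Nm^3
Total per kg = 1.58853 + 1.41120 + 8.62594 = 11.62567 Nm^3
Total = 11.62567 * 2.1 = 24.41 Nm^3


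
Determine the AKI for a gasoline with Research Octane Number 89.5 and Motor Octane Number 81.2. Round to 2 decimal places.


AKI = (RON + MON) / 2
AKI = (89.5 + 81.2) / 2
AKI = 170.7 / 2 = 85.35


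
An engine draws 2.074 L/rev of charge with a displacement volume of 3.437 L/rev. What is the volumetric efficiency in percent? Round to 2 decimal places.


eta_v = (V_actual / V_disp) * 100
Ratio = 2.074 / 3.437 = 0.6034
eta_v = 0.6034 * 100 = 60.34%


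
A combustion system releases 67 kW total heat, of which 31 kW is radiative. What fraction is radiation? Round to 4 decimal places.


f_rad = Q_rad / Q_total
f_rad = 31 / 67 = 0.4627


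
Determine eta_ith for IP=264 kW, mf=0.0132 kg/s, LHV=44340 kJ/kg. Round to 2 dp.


eta_ith = (IP / (mf * LHV)) * 100
Denominator = 0.0132 * 44340 = 585.2880 kW
eta_ith = (264 / 585.2880) * 100 = 45.11%


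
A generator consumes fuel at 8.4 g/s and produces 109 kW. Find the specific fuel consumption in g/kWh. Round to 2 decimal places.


SFC = (mf / BP) * 3600
Rate = 8.4 / 109 = 0.077064 g/(s*kW)
SFC = 0.077064 * 3600 = 277.43 g/kWh


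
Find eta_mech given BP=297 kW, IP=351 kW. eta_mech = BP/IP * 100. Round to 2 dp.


eta_mech = (BP / IP) * 100
Ratio = 297 / 351 = 0.8462
eta_mech = 0.8462 * 100 = 84.62%


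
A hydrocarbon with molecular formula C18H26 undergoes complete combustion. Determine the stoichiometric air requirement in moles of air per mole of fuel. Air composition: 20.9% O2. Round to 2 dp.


Balanced combustion: C18H26 + 24.5 O2 -> 18 CO2 + 13 H2O
O2 needed = C + H/4 = 18 + 26/4 = 24.50 moles
Air moles = O2 / 0.209 = 24.50 / 0.209 = 117.22 moles air


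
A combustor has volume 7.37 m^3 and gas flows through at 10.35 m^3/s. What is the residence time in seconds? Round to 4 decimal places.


tau = V / Q_flow
tau = 7.37 / 10.35 = 0.7121 s


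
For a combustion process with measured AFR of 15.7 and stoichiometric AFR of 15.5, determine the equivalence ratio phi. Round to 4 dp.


phi = AFR_stoich / AFR_actual
phi = 15.5 / 15.7 = 0.9873


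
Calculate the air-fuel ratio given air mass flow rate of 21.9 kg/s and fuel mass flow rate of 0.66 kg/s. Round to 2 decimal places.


AFR = m_air / m_fuel
AFR = 21.9 / 0.66 = 33.18


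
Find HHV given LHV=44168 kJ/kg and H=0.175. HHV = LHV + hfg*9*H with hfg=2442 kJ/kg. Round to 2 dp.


HHV = LHV + hfg * 9 * H
Water addition = 2442 * 9 * 0.175 = 3846.150 kJ/kg
HHV = 44168 + 3846.150 = 48014.15 kJ/kg


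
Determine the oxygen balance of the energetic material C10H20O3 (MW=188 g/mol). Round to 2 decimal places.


OB = -1600 * (2C + H/2 - O) / MW
Inner = 2*10 + 20/2 - 3 = 27.00
OB = -1600 * 27.00 / 188 = -229.79%


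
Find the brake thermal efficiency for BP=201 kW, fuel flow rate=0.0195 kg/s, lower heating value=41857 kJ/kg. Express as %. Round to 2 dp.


eta_BTE = (BP / (mf * LHV)) * 100
Denominator = 0.0195 * 41857 = 816.2115 kW
eta_BTE = (201 / 816.2115) * 100 = 24.63%


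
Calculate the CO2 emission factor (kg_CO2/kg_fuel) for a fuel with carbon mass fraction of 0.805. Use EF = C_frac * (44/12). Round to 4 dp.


EF = C_frac * (M_CO2 / M_C)
EF = 0.805 * (44/12)
EF = 0.805 * 3.666667 = 2.9517 kg_CO2/kg_fuel


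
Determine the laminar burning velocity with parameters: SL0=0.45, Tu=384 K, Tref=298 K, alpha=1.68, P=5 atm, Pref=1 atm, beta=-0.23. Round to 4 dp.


SL = SL0 * (Tu/Tref)^alpha * (P/Pref)^beta
T ratio = 384/298 = 1.28859060
(T ratio)^alpha = 1.28859060^1.68 = 1.531063
(P/Pref)^beta = 5^(-0.23) = 0.690616
SL = 0.45 * 1.531063 * 0.690616 = 0.4758 m/s


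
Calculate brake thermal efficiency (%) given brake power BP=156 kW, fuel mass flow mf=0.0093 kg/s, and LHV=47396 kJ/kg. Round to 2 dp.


eta_BTE = (BP / (mf * LHV)) * 100
Denominator = 0.0093 * 47396 = 440.7828 kW
eta_BTE = (156 / 440.7828) * 100 = 35.39%


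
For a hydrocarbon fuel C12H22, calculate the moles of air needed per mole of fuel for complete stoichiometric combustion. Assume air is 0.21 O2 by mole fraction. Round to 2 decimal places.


Balanced combustion: C12H22 + 17.5 O2 -> 12 CO2 + 11 H2O
O2 needed = C + H/4 = 12 + 22/4 = 17.50 moles
Air moles = O2 / 0.21 = 17.50 / 0.21 = 83.33 moles air


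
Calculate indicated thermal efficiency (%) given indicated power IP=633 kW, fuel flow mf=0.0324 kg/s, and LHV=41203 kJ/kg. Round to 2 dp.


eta_ith = (IP / (mf * LHV)) * 100
Denominator = 0.0324 * 41203 = 1334.9772 kW
eta_ith = (633 / 1334.9772) * 100 = 47.42%


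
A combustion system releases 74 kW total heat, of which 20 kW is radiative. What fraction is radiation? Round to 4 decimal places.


f_rad = Q_rad / Q_total
f_rad = 20 / 74 = 0.2703


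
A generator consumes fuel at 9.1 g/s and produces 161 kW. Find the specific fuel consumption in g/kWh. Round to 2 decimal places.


SFC = (mf / BP) * 3600
Rate = 9.1 / 161 = 0.056522 g/(s*kW)
SFC = 0.056522 * 3600 = 203.48 g/kWh


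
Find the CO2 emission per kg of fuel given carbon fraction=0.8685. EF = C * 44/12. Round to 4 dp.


EF = C_frac * (M_CO2 / M_C)
EF = 0.8685 * (44/12)
EF = 0.8685 * 3.666667 = 3.1845 kg_CO2/kg_fuel


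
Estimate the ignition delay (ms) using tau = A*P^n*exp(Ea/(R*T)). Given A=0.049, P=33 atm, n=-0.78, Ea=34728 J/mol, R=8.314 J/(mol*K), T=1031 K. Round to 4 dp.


tau = A * P^n * exp(Ea/(R*T))
P^n = 33^(-0.78) = 0.06539720
Ea/(R*T) = 34728/(8.314*1031) = 4.051456
exp(Ea/(R*T)) = 57.481068
tau = 0.049 * 0.06539720 * 57.481068 = 0.1842 ms


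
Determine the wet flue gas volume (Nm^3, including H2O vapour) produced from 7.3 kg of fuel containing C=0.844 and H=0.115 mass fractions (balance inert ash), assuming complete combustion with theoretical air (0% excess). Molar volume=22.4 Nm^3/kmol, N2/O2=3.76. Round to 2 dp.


Per kg fuel: CO2 = (C/12 kmol)*22.4 = (0.844/12)*22.4 = 1.57547 Nm^3
Per kg fuel: H2O = (H/2 kmol)*22.4 = (0.115/2)*22.4 = 1.28800 Nm^3
O2 needed per kg fuel = C/12 + H/4 = 0.844/12 + 0.115/4 = 0.09908333 kmol
Per kg fuel: N2 = O2*3.76*22.4 = 0.09908333*3.76*22.4 = 8.34519 Nm^3
Total per kg = 1.57547 + 1.28800 + 8.34519 = 11.20866 Nm^3
Total = 11.20866 * 7.3 = 81.82 Nm^3


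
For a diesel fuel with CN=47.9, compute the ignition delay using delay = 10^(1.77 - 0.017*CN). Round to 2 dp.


delay = 10^(1.77 - 0.017*CN)
Exponent = 1.77 - 0.017*47.9 = 0.9557
delay = 10^0.9557 = 9.03 ms


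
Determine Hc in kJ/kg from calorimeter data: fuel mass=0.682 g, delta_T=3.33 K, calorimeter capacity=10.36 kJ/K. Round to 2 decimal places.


Hc = C_cal * delta_T / m_fuel
Q_released = 10.36 * 3.33 = 34.4988 kJ
m_fuel = 0.682 g = 0.682/1000 kg = 0.000682 kg
Hc = 34.4988 / 0.000682 = 50584.75 kJ/kg


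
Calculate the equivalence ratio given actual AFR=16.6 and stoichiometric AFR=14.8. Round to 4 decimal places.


phi = AFR_stoich / AFR_actual
phi = 14.8 / 16.6 = 0.8916


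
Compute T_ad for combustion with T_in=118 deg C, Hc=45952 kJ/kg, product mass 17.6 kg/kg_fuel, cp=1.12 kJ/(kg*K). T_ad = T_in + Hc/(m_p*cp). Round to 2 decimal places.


T_ad = T_in + Hc / (m_p * cp)
Denominator = 17.6 * 1.12 = 19.7120
Temperature rise = 45952 / 19.7120 = 2331.17 K
T_ad = 118 + 2331.17 = 2449.17 deg C


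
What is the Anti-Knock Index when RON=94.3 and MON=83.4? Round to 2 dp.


AKI = (RON + MON) / 2
AKI = (94.3 + 83.4) / 2
AKI = 177.7 / 2 = 88.85


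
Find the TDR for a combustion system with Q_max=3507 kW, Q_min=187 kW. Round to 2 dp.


TDR = Q_max / Q_min
TDR = 3507 / 187 = 18.75


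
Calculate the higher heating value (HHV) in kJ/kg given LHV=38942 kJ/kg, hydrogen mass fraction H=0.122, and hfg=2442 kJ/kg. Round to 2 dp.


HHV = LHV + hfg * 9 * H
Water addition = 2442 * 9 * 0.122 = 2681.316 kJ/kg
HHV = 38942 + 2681.316 = 41623.32 kJ/kg


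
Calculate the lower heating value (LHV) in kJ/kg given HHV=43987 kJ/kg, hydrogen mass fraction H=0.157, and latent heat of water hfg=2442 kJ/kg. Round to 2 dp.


LHV = HHV - hfg * 9 * H
Water correction = 2442 * 9 * 0.157 = 3450.546 kJ/kg
LHV = 43987 - 3450.546 = 40536.45 kJ/kg


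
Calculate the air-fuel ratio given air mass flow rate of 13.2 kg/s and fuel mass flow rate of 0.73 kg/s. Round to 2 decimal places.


AFR = m_air / m_fuel
AFR = 13.2 / 0.73 = 18.08


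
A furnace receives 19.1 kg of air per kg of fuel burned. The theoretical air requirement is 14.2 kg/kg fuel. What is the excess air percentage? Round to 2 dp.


Excess air = actual - stoichiometric = 19.1 - 14.2 = 4.90 kg/kg fuel
Excess air % = (excess / stoich) * 100 = (4.90 / 14.2) * 100 = 34.51%


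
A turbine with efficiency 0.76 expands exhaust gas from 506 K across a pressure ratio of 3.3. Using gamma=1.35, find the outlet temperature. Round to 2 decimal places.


T_out = T_in * (1 - eta * (1 - PR^(-(gamma-1)/gamma)))
Exponent = -(1.35-1)/1.35 = -0.25925926
PR^exp = 3.3^(-0.25925926) = 0.73378775
Factor = 1 - 0.76*(1 - 0.73378775) = 0.79767869
T_out = 506 * 0.79767869 = 403.63 K


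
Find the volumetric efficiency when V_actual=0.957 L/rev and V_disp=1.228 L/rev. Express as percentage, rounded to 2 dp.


eta_v = (V_actual / V_disp) * 100
Ratio = 0.957 / 1.228 = 0.7793
eta_v = 0.7793 * 100 = 77.93%


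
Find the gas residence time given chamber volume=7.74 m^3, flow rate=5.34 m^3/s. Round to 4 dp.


tau = V / Q_flow
tau = 7.74 / 5.34 = 1.4494 s


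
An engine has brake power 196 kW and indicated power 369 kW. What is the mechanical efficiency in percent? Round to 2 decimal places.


eta_mech = (BP / IP) * 100
Ratio = 196 / 369 = 0.5312
eta_mech = 0.5312 * 100 = 53.12%


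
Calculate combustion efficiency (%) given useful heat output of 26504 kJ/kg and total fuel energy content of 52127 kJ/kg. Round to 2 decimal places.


Efficiency = (Q_useful / Q_fuel) * 100
Efficiency = (26504 / 52127) * 100
Efficiency = 0.5085 * 100 = 50.85%


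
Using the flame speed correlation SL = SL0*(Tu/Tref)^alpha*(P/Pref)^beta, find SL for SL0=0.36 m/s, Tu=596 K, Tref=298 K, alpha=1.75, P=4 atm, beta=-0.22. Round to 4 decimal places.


SL = SL0 * (Tu/Tref)^alpha * (P/Pref)^beta
T ratio = 596/298 = 2.00000000
(T ratio)^alpha = 2.00000000^1.75 = 3.363586
(P/Pref)^beta = 4^(-0.22) = 0.737135
SL = 0.36 * 3.363586 * 0.737135 = 0.8926 m/s


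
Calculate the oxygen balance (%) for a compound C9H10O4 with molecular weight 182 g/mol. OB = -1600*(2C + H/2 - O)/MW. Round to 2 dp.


OB = -1600 * (2C + H/2 - O) / MW
Inner = 2*9 + 10/2 - 4 = 19.00
OB = -1600 * 19.00 / 182 = -167.03%


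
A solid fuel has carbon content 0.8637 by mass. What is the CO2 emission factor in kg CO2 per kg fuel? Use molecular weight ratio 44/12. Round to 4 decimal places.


EF = C_frac * (M_CO2 / M_C)
EF = 0.8637 * (44/12)
EF = 0.8637 * 3.666667 = 3.1669 kg_CO2/kg_fuel


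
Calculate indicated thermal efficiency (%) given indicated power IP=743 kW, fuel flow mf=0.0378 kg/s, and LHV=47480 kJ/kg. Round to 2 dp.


eta_ith = (IP / (mf * LHV)) * 100
Denominator = 0.0378 * 47480 = 1794.7440 kW
eta_ith = (743 / 1794.7440) * 100 = 41.40%


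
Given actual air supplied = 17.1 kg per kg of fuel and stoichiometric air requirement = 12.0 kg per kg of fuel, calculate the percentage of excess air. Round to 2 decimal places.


Excess air = actual - stoichiometric = 17.1 - 12.0 = 5.10 kg/kg fuel
Excess air % = (excess / stoich) * 100 = (5.10 / 12.0) * 100 = 42.50%


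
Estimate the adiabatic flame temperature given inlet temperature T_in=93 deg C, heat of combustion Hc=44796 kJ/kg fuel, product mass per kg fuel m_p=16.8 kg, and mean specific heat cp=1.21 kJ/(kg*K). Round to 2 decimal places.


T_ad = T_in + Hc / (m_p * cp)
Denominator = 16.8 * 1.21 = 20.3280
Temperature rise = 44796 / 20.3280 = 2203.66 K
T_ad = 93 + 2203.66 = 2296.66 deg C


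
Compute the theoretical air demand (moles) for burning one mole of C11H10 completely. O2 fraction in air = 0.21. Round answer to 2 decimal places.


Balanced combustion: C11H10 + 13.5 O2 -> 11 CO2 + 5 H2O
O2 needed = C + H/4 = 11 + 10/4 = 13.50 moles
Air moles = O2 / 0.21 = 13.50 / 0.21 = 64.29 moles air


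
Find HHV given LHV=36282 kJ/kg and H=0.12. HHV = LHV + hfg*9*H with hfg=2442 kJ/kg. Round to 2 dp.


HHV = LHV + hfg * 9 * H
Water addition = 2442 * 9 * 0.12 = 2637.360 kJ/kg
HHV = 36282 + 2637.360 = 38919.36 kJ/kg


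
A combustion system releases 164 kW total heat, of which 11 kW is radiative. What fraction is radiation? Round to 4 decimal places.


f_rad = Q_rad / Q_total
f_rad = 11 / 164 = 0.0671


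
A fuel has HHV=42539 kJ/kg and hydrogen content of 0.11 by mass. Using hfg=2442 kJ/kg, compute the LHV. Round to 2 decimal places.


LHV = HHV - hfg * 9 * H
Water correction = 2442 * 9 * 0.11 = 2417.580 kJ/kg
LHV = 42539 - 2417.580 = 40121.42 kJ/kg


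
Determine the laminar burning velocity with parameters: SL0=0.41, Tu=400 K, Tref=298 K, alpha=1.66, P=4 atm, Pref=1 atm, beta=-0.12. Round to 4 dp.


SL = SL0 * (Tu/Tref)^alpha * (P/Pref)^beta
T ratio = 400/298 = 1.34228188
(T ratio)^alpha = 1.34228188^1.66 = 1.630124
(P/Pref)^beta = 4^(-0.12) = 0.846745
SL = 0.41 * 1.630124 * 0.846745 = 0.5659 m/s


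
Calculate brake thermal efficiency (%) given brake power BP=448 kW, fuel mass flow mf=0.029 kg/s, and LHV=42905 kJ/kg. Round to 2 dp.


eta_BTE = (BP / (mf * LHV)) * 100
Denominator = 0.029 * 42905 = 1244.2450 kW
eta_BTE = (448 / 1244.2450) * 100 = 36.01%


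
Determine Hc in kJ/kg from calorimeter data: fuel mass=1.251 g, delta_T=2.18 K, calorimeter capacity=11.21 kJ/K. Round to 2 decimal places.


Hc = C_cal * delta_T / m_fuel
Q_released = 11.21 * 2.18 = 24.4378 kJ
m_fuel = 1.251 g = 1.251/1000 kg = 0.001251 kg
Hc = 24.4378 / 0.001251 = 19534.61 kJ/kg


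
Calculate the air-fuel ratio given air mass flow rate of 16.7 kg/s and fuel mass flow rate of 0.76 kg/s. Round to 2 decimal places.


AFR = m_air / m_fuel
AFR = 16.7 / 0.76 = 21.97


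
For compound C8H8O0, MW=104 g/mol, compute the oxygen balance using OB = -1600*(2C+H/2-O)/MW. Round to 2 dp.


OB = -1600 * (2C + H/2 - O) / MW
Inner = 2*8 + 8/2 - 0 = 20.00
OB = -1600 * 20.00 / 104 = -307.69%


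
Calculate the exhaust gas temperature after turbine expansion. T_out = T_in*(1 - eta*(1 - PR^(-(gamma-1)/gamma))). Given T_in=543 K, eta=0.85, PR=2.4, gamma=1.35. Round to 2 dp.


T_out = T_in * (1 - eta * (1 - PR^(-(gamma-1)/gamma)))
Exponent = -(1.35-1)/1.35 = -0.25925926
PR^exp = 2.4^(-0.25925926) = 0.79694200
Factor = 1 - 0.85*(1 - 0.79694200) = 0.82740070
T_out = 543 * 0.82740070 = 449.28 K


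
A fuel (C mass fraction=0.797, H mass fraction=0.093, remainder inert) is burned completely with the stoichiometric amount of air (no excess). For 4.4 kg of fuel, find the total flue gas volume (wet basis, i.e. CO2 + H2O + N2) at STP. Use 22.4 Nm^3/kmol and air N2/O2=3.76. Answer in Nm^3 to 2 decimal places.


Per kg fuel: CO2 = (C/12 kmol)*22.4 = (0.797/12)*22.4 = 1.48773 Nm^3
Per kg fuel: H2O = (H/2 kmol)*22.4 = (0.093/2)*22.4 = 1.04160 Nm^3
O2 needed per kg fuel = C/12 + H/4 = 0.797/12 + 0.093/4 = 0.08966667 kmol
Per kg fuel: N2 = O2*3.76*22.4 = 0.08966667*3.76*22.4 = 7.55209 Nm^3
Total per kg = 1.48773 + 1.04160 + 7.55209 = 10.08142 Nm^3
Total = 10.08142 * 4.4 = 44.36 Nm^3


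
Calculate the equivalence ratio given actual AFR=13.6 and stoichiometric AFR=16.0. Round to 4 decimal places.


phi = AFR_stoich / AFR_actual
phi = 16.0 / 13.6 = 1.1765


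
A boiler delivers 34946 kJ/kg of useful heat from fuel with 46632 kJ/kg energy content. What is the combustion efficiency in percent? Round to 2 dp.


Efficiency = (Q_useful / Q_fuel) * 100
Efficiency = (34946 / 46632) * 100
Efficiency = 0.7494 * 100 = 74.94%
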